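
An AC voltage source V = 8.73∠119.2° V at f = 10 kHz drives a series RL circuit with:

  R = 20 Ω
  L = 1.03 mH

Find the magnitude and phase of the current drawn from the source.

Step 1 — Angular frequency: ω = 2π·f = 2π·1e+04 = 6.283e+04 rad/s.
Step 2 — Component impedances:
  R: Z = R = 20 Ω
  L: Z = jωL = j·6.283e+04·0.00103 = 0 + j64.72 Ω
Step 3 — Series combination: Z_total = R + L = 20 + j64.72 Ω = 67.74∠72.8° Ω.
Step 4 — Source phasor: V = 8.73∠119.2° V = -4.259 + j7.621 V.
Step 5 — Ohm's law: I = V / Z_total = (-4.259 + j7.621) / (20 + j64.72) = 0.08892 + j0.09329 A.
Step 6 — Convert to polar: |I| = 0.1289 A, ∠I = 46.4°.

I = 0.1289∠46.4° A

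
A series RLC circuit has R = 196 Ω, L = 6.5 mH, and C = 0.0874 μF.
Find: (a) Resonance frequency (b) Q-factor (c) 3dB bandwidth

Step 1 — Resonance condition Im(Z)=0 gives ω₀ = 1/√(LC).
Step 2 — ω₀ = 1/√(0.0065·8.74e-08) = 4.196e+04 rad/s.
Step 3 — f₀ = ω₀/(2π) = 6677 Hz.
Step 4 — Series Q: Q = ω₀L/R = 4.196e+04·0.0065/196 = 1.391.
Step 5 — 3dB bandwidth: Δω = ω₀/Q = 3.015e+04 rad/s; BW = Δω/(2π) = 4799 Hz.

(a) f₀ = 6677 Hz  (b) Q = 1.391  (c) BW = 4799 Hz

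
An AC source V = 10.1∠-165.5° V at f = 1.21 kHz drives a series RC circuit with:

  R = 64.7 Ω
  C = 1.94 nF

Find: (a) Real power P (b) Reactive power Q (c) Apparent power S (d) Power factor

Step 1 — Angular frequency: ω = 2π·f = 2π·1210 = 7603 rad/s.
Step 2 — Component impedances:
  R: Z = R = 64.7 Ω
  C: Z = 1/(jωC) = -j/(ω·C) = 0 - j6.78e+04 Ω
Step 3 — Series combination: Z_total = R + C = 64.7 - j6.78e+04 Ω = 6.78e+04∠-89.9° Ω.
Step 4 — Source phasor: V = 10.1∠-165.5° V = -9.778 - j2.529 V.
Step 5 — Current: I = V / Z = 3.716e-05 - j0.0001443 A = 0.000149∠-75.6° A.
Step 6 — Complex power: S = V·I* = 1.436e-06 - j0.001505 VA.
Step 7 — Real power: P = Re(S) = 1.436e-06 W.
Step 8 — Reactive power: Q = Im(S) = -0.001505 VAR.
Step 9 — Apparent power: |S| = 0.001505 VA.
Step 10 — Power factor: PF = P/|S| = 0.0009543 (leading).

(a) P = 1.436e-06 W  (b) Q = -0.001505 VAR  (c) S = 0.001505 VA  (d) PF = 0.0009543 (leading)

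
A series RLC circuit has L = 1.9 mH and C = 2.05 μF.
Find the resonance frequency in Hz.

Step 1 — Resonance condition Im(Z)=0 gives ω₀ = 1/√(LC).
Step 2 — ω₀ = 1/√(0.0019·2.05e-06) = 1.602e+04 rad/s.
Step 3 — f₀ = ω₀/(2π) = 2550 Hz.

f₀ = 2550 Hz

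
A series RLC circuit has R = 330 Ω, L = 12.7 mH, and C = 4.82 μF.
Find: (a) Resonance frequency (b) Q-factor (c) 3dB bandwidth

Step 1 — Resonance: ω₀ = 1/√(LC) = 1/√(0.0127·4.82e-06) = 4042 rad/s.
Step 2 — f₀ = ω₀/(2π) = 643.3 Hz.
Step 3 — Series Q: Q = ω₀L/R = 4042·0.0127/330 = 0.1555.
Step 4 — Bandwidth: Δω = ω₀/Q = 2.598e+04 rad/s; BW = Δω/(2π) = 4136 Hz.

(a) f₀ = 643.3 Hz  (b) Q = 0.1555  (c) BW = 4136 Hz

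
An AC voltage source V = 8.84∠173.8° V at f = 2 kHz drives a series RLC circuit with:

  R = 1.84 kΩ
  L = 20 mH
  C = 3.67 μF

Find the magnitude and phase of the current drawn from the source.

Step 1 — Angular frequency: ω = 2π·f = 2π·2000 = 1.257e+04 rad/s.
Step 2 — Component impedances:
  R: Z = R = 1840 Ω
  L: Z = jωL = j·1.257e+04·0.02 = 0 + j251.3 Ω
  C: Z = 1/(jωC) = -j/(ω·C) = 0 - j21.68 Ω
Step 3 — Series combination: Z_total = R + L + C = 1840 + j229.6 Ω = 1854∠7.1° Ω.
Step 4 — Source phasor: V = 8.84∠173.8° V = -8.788 + j0.9547 V.
Step 5 — Ohm's law: I = V / Z_total = (-8.788 + j0.9547) / (1840 + j229.6) = -0.004639 + j0.001098 A.
Step 6 — Convert to polar: |I| = 0.004767 A, ∠I = 166.7°.

I = 0.004767∠166.7° A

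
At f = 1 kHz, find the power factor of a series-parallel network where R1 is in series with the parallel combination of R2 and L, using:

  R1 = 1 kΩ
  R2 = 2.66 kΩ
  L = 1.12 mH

Step 1 — Angular frequency: ω = 2π·f = 2π·1000 = 6283 rad/s.
Step 2 — Component impedances:
  R1: Z = R = 1000 Ω
  R2: Z = R = 2660 Ω
  L: Z = jωL = j·6283·0.00112 = 0 + j7.037 Ω
Step 3 — Parallel branch: R2 || L = 1/(1/R2 + 1/L) = 0.01862 + j7.037 Ω.
Step 4 — Series with R1: Z_total = R1 + (R2 || L) = 1000 + j7.037 Ω = 1000∠0.4° Ω.
Step 5 — Power factor: PF = cos(φ) = Re(Z)/|Z| = 1000/1000 = 1.
Step 6 — Type: Im(Z) = 7.037 ⇒ lagging (phase φ = 0.4°).

PF = 1 (lagging, φ = 0.4°)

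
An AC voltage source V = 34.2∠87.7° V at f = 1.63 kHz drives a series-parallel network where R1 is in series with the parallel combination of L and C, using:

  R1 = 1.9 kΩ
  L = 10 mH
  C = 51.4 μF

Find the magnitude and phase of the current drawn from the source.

Step 1 — Angular frequency: ω = 2π·f = 2π·1630 = 1.024e+04 rad/s.
Step 2 — Component impedances:
  R1: Z = R = 1900 Ω
  L: Z = jωL = j·1.024e+04·0.01 = 0 + j102.4 Ω
  C: Z = 1/(jωC) = -j/(ω·C) = 0 - j1.9 Ω
Step 3 — Parallel branch: L || C = 1/(1/L + 1/C) = 0 - j1.936 Ω.
Step 4 — Series with R1: Z_total = R1 + (L || C) = 1900 - j1.936 Ω = 1900∠-0.1° Ω.
Step 5 — Source phasor: V = 34.2∠87.7° V = 1.373 + j34.17 V.
Step 6 — Ohm's law: I = V / Z_total = (1.373 + j34.17) / (1900 - j1.936) = 0.000704 + j0.01799 A.
Step 7 — Convert to polar: |I| = 0.018 A, ∠I = 87.8°.

I = 0.018∠87.8° A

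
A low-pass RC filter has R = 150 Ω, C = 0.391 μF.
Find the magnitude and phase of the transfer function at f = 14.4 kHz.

Step 1 — Angular frequency: ω = 2π·1.44e+04 = 9.048e+04 rad/s.
Step 2 — Transfer function: H(jω) = 1/(1 + jωRC).
Step 3 — Denominator: 1 + jωRC = 1 + j·9.048e+04·150·3.91e-07 = 1 + j5.307.
Step 4 — H = 0.03429 - j0.182.
Step 5 — Magnitude: |H| = 0.1852 (-14.6 dB); phase: φ = -79.3°.

|H| = 0.1852 (-14.6 dB), φ = -79.3°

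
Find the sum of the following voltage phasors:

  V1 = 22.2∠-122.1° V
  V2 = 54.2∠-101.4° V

Step 1 — Convert each phasor to rectangular form:
  V1 = 22.2·(cos(-122.1°) + j·sin(-122.1°)) = -11.8 - j18.81 V
  V2 = 54.2·(cos(-101.4°) + j·sin(-101.4°)) = -10.71 - j53.13 V
Step 2 — Sum components: V_total = -22.51 - j71.94 V.
Step 3 — Convert to polar: |V_total| = 75.38 V, ∠V_total = -107.4°.

V_total = 75.38∠-107.4° V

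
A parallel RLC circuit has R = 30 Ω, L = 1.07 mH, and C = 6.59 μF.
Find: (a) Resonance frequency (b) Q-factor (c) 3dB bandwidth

Step 1 — Resonance: ω₀ = 1/√(LC) = 1/√(0.00107·6.59e-06) = 1.191e+04 rad/s.
Step 2 — f₀ = ω₀/(2π) = 1895 Hz.
Step 3 — Parallel Q: Q = R/(ω₀L) = 30/(1.191e+04·0.00107) = 2.354.
Step 4 — Bandwidth: Δω = ω₀/Q = 5058 rad/s; BW = Δω/(2π) = 805 Hz.

(a) f₀ = 1895 Hz  (b) Q = 2.354  (c) BW = 805 Hz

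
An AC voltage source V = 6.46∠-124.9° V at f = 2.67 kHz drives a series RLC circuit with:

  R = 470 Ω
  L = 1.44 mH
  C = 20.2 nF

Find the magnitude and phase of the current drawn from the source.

Step 1 — Angular frequency: ω = 2π·f = 2π·2670 = 1.678e+04 rad/s.
Step 2 — Component impedances:
  R: Z = R = 470 Ω
  L: Z = jωL = j·1.678e+04·0.00144 = 0 + j24.16 Ω
  C: Z = 1/(jωC) = -j/(ω·C) = 0 - j2951 Ω
Step 3 — Series combination: Z_total = R + L + C = 470 - j2927 Ω = 2964∠-80.9° Ω.
Step 4 — Source phasor: V = 6.46∠-124.9° V = -3.696 - j5.298 V.
Step 5 — Ohm's law: I = V / Z_total = (-3.696 - j5.298) / (470 - j2927) = 0.001567 - j0.001514 A.
Step 6 — Convert to polar: |I| = 0.002179 A, ∠I = -44.0°.

I = 0.002179∠-44.0° A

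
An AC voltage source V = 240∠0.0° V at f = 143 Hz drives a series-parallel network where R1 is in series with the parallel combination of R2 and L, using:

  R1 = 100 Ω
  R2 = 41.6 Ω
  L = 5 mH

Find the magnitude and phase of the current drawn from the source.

Step 1 — Angular frequency: ω = 2π·f = 2π·143 = 898.5 rad/s.
Step 2 — Component impedances:
  R1: Z = R = 100 Ω
  R2: Z = R = 41.6 Ω
  L: Z = jωL = j·898.5·0.005 = 0 + j4.492 Ω
Step 3 — Parallel branch: R2 || L = 1/(1/R2 + 1/L) = 0.4796 + j4.441 Ω.
Step 4 — Series with R1: Z_total = R1 + (R2 || L) = 100.5 + j4.441 Ω = 100.6∠2.5° Ω.
Step 5 — Source phasor: V = 240∠0.0° V = 240 V.
Step 6 — Ohm's law: I = V / Z_total = (240) / (100.5 + j4.441) = 2.384 - j0.1054 A.
Step 7 — Convert to polar: |I| = 2.386 A, ∠I = -2.5°.

I = 2.386∠-2.5° A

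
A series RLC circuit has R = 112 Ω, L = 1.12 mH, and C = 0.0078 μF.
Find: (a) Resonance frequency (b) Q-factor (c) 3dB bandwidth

Step 1 — Resonance: ω₀ = 1/√(LC) = 1/√(0.00112·7.8e-09) = 3.383e+05 rad/s.
Step 2 — f₀ = ω₀/(2π) = 5.385e+04 Hz.
Step 3 — Series Q: Q = ω₀L/R = 3.383e+05·0.00112/112 = 3.383.
Step 4 — Bandwidth: Δω = ω₀/Q = 1e+05 rad/s; BW = Δω/(2π) = 1.592e+04 Hz.

(a) f₀ = 5.385e+04 Hz  (b) Q = 3.383  (c) BW = 1.592e+04 Hz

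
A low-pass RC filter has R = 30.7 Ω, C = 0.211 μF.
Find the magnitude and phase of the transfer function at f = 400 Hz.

Step 1 — Angular frequency: ω = 2π·400 = 2513 rad/s.
Step 2 — Transfer function: H(jω) = 1/(1 + jωRC).
Step 3 — Denominator: 1 + jωRC = 1 + j·2513·30.7·2.11e-07 = 1 + j0.01628.
Step 4 — H = 0.9997 - j0.01628.
Step 5 — Magnitude: |H| = 0.9999 (-0.0 dB); phase: φ = -0.9°.

|H| = 0.9999 (-0.0 dB), φ = -0.9°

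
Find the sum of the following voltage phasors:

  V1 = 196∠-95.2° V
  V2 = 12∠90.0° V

Step 1 — Convert each phasor to rectangular form:
  V1 = 196·(cos(-95.2°) + j·sin(-95.2°)) = -17.76 - j195.2 V
  V2 = 12·(cos(90.0°) + j·sin(90.0°)) = 0 + j12 V
Step 2 — Sum components: V_total = -17.76 - j183.2 V.
Step 3 — Convert to polar: |V_total| = 184.1 V, ∠V_total = -95.5°.

V_total = 184.1∠-95.5° V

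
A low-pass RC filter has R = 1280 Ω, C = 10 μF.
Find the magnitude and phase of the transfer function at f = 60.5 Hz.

Step 1 — Angular frequency: ω = 2π·60.5 = 380.1 rad/s.
Step 2 — Transfer function: H(jω) = 1/(1 + jωRC).
Step 3 — Denominator: 1 + jωRC = 1 + j·380.1·1280·1e-05 = 1 + j4.866.
Step 4 — H = 0.04053 - j0.1972.
Step 5 — Magnitude: |H| = 0.2013 (-13.9 dB); phase: φ = -78.4°.

|H| = 0.2013 (-13.9 dB), φ = -78.4°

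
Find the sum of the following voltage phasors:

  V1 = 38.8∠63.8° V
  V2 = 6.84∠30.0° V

Step 1 — Convert each phasor to rectangular form:
  V1 = 38.8·(cos(63.8°) + j·sin(63.8°)) = 17.13 + j34.81 V
  V2 = 6.84·(cos(30.0°) + j·sin(30.0°)) = 5.924 + j3.42 V
Step 2 — Sum components: V_total = 23.05 + j38.23 V.
Step 3 — Convert to polar: |V_total| = 44.65 V, ∠V_total = 58.9°.

V_total = 44.65∠58.9° V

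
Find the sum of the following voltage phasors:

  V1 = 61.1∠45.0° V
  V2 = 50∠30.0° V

Step 1 — Convert each phasor to rectangular form:
  V1 = 61.1·(cos(45.0°) + j·sin(45.0°)) = 43.2 + j43.2 V
  V2 = 50·(cos(30.0°) + j·sin(30.0°)) = 43.3 + j25 V
Step 2 — Sum components: V_total = 86.51 + j68.2 V.
Step 3 — Convert to polar: |V_total| = 110.2 V, ∠V_total = 38.3°.

V_total = 110.2∠38.3° V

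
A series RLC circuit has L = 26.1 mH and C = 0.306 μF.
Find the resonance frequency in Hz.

Step 1 — Resonance condition Im(Z)=0 gives ω₀ = 1/√(LC).
Step 2 — ω₀ = 1/√(0.0261·3.06e-07) = 1.119e+04 rad/s.
Step 3 — f₀ = ω₀/(2π) = 1781 Hz.

f₀ = 1781 Hz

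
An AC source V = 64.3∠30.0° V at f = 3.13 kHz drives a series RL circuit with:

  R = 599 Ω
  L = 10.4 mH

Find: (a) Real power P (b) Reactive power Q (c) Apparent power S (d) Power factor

Step 1 — Angular frequency: ω = 2π·f = 2π·3130 = 1.967e+04 rad/s.
Step 2 — Component impedances:
  R: Z = R = 599 Ω
  L: Z = jωL = j·1.967e+04·0.0104 = 0 + j204.5 Ω
Step 3 — Series combination: Z_total = R + L = 599 + j204.5 Ω = 633∠18.9° Ω.
Step 4 — Source phasor: V = 64.3∠30.0° V = 55.69 + j32.15 V.
Step 5 — Current: I = V / Z = 0.09967 + j0.01964 A = 0.1016∠11.1° A.
Step 6 — Complex power: S = V·I* = 6.182 + j2.111 VA.
Step 7 — Real power: P = Re(S) = 6.182 W.
Step 8 — Reactive power: Q = Im(S) = 2.111 VAR.
Step 9 — Apparent power: |S| = 6.532 VA.
Step 10 — Power factor: PF = P/|S| = 0.9464 (lagging).

(a) P = 6.182 W  (b) Q = 2.111 VAR  (c) S = 6.532 VA  (d) PF = 0.9464 (lagging)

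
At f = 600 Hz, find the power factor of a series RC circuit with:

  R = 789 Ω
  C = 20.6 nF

Step 1 — Angular frequency: ω = 2π·f = 2π·600 = 3770 rad/s.
Step 2 — Component impedances:
  R: Z = R = 789 Ω
  C: Z = 1/(jωC) = -j/(ω·C) = 0 - j1.288e+04 Ω
Step 3 — Series combination: Z_total = R + C = 789 - j1.288e+04 Ω = 1.29e+04∠-86.5° Ω.
Step 4 — Power factor: PF = cos(φ) = Re(Z)/|Z| = 789/1.29e+04 = 0.06116.
Step 5 — Type: Im(Z) = -1.288e+04 ⇒ leading (phase φ = -86.5°).

PF = 0.06116 (leading, φ = -86.5°)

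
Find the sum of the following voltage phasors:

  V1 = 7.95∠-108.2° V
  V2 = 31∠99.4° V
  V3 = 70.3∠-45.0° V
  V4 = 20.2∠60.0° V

Step 1 — Convert each phasor to rectangular form:
  V1 = 7.95·(cos(-108.2°) + j·sin(-108.2°)) = -2.483 - j7.552 V
  V2 = 31·(cos(99.4°) + j·sin(99.4°)) = -5.063 + j30.58 V
  V3 = 70.3·(cos(-45.0°) + j·sin(-45.0°)) = 49.71 - j49.71 V
  V4 = 20.2·(cos(60.0°) + j·sin(60.0°)) = 10.1 + j17.49 V
Step 2 — Sum components: V_total = 52.26 - j9.184 V.
Step 3 — Convert to polar: |V_total| = 53.06 V, ∠V_total = -10.0°.

V_total = 53.06∠-10.0° V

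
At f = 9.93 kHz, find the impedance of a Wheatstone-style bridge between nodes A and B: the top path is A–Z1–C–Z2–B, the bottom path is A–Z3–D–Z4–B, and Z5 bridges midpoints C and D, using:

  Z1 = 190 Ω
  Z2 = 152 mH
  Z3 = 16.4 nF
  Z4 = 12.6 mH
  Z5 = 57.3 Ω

Step 1 — Angular frequency: ω = 2π·f = 2π·9930 = 6.239e+04 rad/s.
Step 2 — Component impedances:
  Z1: Z = R = 190 Ω
  Z2: Z = jωL = j·6.239e+04·0.152 = 0 + j9484 Ω
  Z3: Z = 1/(jωC) = -j/(ω·C) = 0 - j977.3 Ω
  Z4: Z = jωL = j·6.239e+04·0.0126 = 0 + j786.1 Ω
  Z5: Z = R = 57.3 Ω
Step 3 — Bridge requires nodal analysis (the Z5 bridge couples midpoints C and D, so the two paths cannot be reduced to a simple series/parallel combination). Setting node B to ground and injecting 1 A at node A, the 3-node admittance system at A, C, D solves to V_A = Z_AB = 224.6 + j669.4 Ω = 706.1∠71.5° Ω.

Z = 224.6 + j669.4 Ω = 706.1∠71.5° Ω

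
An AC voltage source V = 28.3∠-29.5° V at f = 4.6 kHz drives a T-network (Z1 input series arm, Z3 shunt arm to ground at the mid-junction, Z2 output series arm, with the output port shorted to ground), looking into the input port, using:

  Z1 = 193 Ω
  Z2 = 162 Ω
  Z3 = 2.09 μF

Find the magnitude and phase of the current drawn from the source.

Step 1 — Angular frequency: ω = 2π·f = 2π·4600 = 2.89e+04 rad/s.
Step 2 — Component impedances:
  Z1: Z = R = 193 Ω
  Z2: Z = R = 162 Ω
  Z3: Z = 1/(jωC) = -j/(ω·C) = 0 - j16.55 Ω
Step 3 — With the output port shorted to ground, the output series arm Z2 runs from the junction to ground; the shunt arm Z3 also runs from the junction to ground. They appear in parallel: Z3 || Z2 = 1.674 - j16.38 Ω.
Step 4 — Series with input arm Z1: Z_in = Z1 + (Z3 || Z2) = 194.7 - j16.38 Ω = 195.4∠-4.8° Ω.
Step 5 — Source phasor: V = 28.3∠-29.5° V = 24.63 - j13.94 V.
Step 6 — Ohm's law: I = V / Z_total = (24.63 - j13.94) / (194.7 - j16.38) = 0.1316 - j0.06051 A.
Step 7 — Convert to polar: |I| = 0.1449 A, ∠I = -24.7°.

I = 0.1449∠-24.7° A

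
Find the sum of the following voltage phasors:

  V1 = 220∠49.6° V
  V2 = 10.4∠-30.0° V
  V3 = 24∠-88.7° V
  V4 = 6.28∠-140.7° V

Step 1 — Convert each phasor to rectangular form:
  V1 = 220·(cos(49.6°) + j·sin(49.6°)) = 142.6 + j167.5 V
  V2 = 10.4·(cos(-30.0°) + j·sin(-30.0°)) = 9.007 - j5.2 V
  V3 = 24·(cos(-88.7°) + j·sin(-88.7°)) = 0.5445 - j23.99 V
  V4 = 6.28·(cos(-140.7°) + j·sin(-140.7°)) = -4.86 - j3.978 V
Step 2 — Sum components: V_total = 147.3 + j134.4 V.
Step 3 — Convert to polar: |V_total| = 199.4 V, ∠V_total = 42.4°.

V_total = 199.4∠42.4° V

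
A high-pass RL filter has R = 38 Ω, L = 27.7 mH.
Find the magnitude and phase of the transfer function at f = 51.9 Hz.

Step 1 — Angular frequency: ω = 2π·51.9 = 326.1 rad/s.
Step 2 — Transfer function: H(jω) = jωL/(R + jωL).
Step 3 — Numerator jωL = j·9.033; denominator R + jωL = 38 + j9.033.
Step 4 — H = 0.05348 + j0.225.
Step 5 — Magnitude: |H| = 0.2313 (-12.7 dB); phase: φ = 76.6°.

|H| = 0.2313 (-12.7 dB), φ = 76.6°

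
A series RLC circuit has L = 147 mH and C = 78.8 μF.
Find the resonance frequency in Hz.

Step 1 — Resonance condition Im(Z)=0 gives ω₀ = 1/√(LC).
Step 2 — ω₀ = 1/√(0.147·7.88e-05) = 293.8 rad/s.
Step 3 — f₀ = ω₀/(2π) = 46.76 Hz.

f₀ = 46.76 Hz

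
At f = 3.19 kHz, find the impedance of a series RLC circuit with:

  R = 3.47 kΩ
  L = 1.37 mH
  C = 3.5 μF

Step 1 — Angular frequency: ω = 2π·f = 2π·3190 = 2.004e+04 rad/s.
Step 2 — Component impedances:
  R: Z = R = 3470 Ω
  L: Z = jωL = j·2.004e+04·0.00137 = 0 + j27.46 Ω
  C: Z = 1/(jωC) = -j/(ω·C) = 0 - j14.25 Ω
Step 3 — Series combination: Z_total = R + L + C = 3470 + j13.2 Ω = 3470∠0.2° Ω.

Z = 3470 + j13.2 Ω = 3470∠0.2° Ω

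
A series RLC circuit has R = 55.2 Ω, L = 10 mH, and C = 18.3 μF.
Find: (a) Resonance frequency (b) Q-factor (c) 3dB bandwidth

Step 1 — Resonance condition Im(Z)=0 gives ω₀ = 1/√(LC).
Step 2 — ω₀ = 1/√(0.01·1.83e-05) = 2338 rad/s.
Step 3 — f₀ = ω₀/(2π) = 372 Hz.
Step 4 — Series Q: Q = ω₀L/R = 2338·0.01/55.2 = 0.4235.
Step 5 — 3dB bandwidth: Δω = ω₀/Q = 5520 rad/s; BW = Δω/(2π) = 878.5 Hz.

(a) f₀ = 372 Hz  (b) Q = 0.4235  (c) BW = 878.5 Hz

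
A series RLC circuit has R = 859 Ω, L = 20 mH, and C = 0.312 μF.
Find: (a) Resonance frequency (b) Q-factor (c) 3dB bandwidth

Step 1 — Resonance: ω₀ = 1/√(LC) = 1/√(0.02·3.12e-07) = 1.266e+04 rad/s.
Step 2 — f₀ = ω₀/(2π) = 2015 Hz.
Step 3 — Series Q: Q = ω₀L/R = 1.266e+04·0.02/859 = 0.2947.
Step 4 — Bandwidth: Δω = ω₀/Q = 4.295e+04 rad/s; BW = Δω/(2π) = 6836 Hz.

(a) f₀ = 2015 Hz  (b) Q = 0.2947  (c) BW = 6836 Hz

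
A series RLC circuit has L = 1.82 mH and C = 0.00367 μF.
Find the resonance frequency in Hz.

Step 1 — Resonance condition Im(Z)=0 gives ω₀ = 1/√(LC).
Step 2 — ω₀ = 1/√(0.00182·3.67e-09) = 3.869e+05 rad/s.
Step 3 — f₀ = ω₀/(2π) = 6.158e+04 Hz.

f₀ = 6.158e+04 Hz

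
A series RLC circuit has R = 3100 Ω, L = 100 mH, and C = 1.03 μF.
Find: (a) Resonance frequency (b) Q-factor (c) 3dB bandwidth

Step 1 — Resonance: ω₀ = 1/√(LC) = 1/√(0.1·1.03e-06) = 3116 rad/s.
Step 2 — f₀ = ω₀/(2π) = 495.9 Hz.
Step 3 — Series Q: Q = ω₀L/R = 3116·0.1/3100 = 0.1005.
Step 4 — Bandwidth: Δω = ω₀/Q = 3.1e+04 rad/s; BW = Δω/(2π) = 4934 Hz.

(a) f₀ = 495.9 Hz  (b) Q = 0.1005  (c) BW = 4934 Hz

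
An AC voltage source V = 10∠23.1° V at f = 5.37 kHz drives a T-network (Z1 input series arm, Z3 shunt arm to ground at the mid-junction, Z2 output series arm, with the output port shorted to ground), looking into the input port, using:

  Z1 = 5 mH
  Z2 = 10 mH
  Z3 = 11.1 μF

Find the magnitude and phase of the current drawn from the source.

Step 1 — Angular frequency: ω = 2π·f = 2π·5370 = 3.374e+04 rad/s.
Step 2 — Component impedances:
  Z1: Z = jωL = j·3.374e+04·0.005 = 0 + j168.7 Ω
  Z2: Z = jωL = j·3.374e+04·0.01 = 0 + j337.4 Ω
  Z3: Z = 1/(jωC) = -j/(ω·C) = 0 - j2.67 Ω
Step 3 — With the output port shorted to ground, the output series arm Z2 runs from the junction to ground; the shunt arm Z3 also runs from the junction to ground. They appear in parallel: Z3 || Z2 = 0 - j2.691 Ω.
Step 4 — Series with input arm Z1: Z_in = Z1 + (Z3 || Z2) = 0 + j166 Ω = 166∠90.0° Ω.
Step 5 — Source phasor: V = 10∠23.1° V = 9.198 + j3.923 V.
Step 6 — Ohm's law: I = V / Z_total = (9.198 + j3.923) / (0 + j166) = 0.02363 - j0.05541 A.
Step 7 — Convert to polar: |I| = 0.06024 A, ∠I = -66.9°.

I = 0.06024∠-66.9° A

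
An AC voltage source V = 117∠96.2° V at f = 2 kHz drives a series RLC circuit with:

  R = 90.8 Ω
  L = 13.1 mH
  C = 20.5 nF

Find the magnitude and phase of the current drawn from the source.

Step 1 — Angular frequency: ω = 2π·f = 2π·2000 = 1.257e+04 rad/s.
Step 2 — Component impedances:
  R: Z = R = 90.8 Ω
  L: Z = jωL = j·1.257e+04·0.0131 = 0 + j164.6 Ω
  C: Z = 1/(jωC) = -j/(ω·C) = 0 - j3882 Ω
Step 3 — Series combination: Z_total = R + L + C = 90.8 - j3717 Ω = 3718∠-88.6° Ω.
Step 4 — Source phasor: V = 117∠96.2° V = -12.64 + j116.3 V.
Step 5 — Ohm's law: I = V / Z_total = (-12.64 + j116.3) / (90.8 - j3717) = -0.03136 - j0.002633 A.
Step 6 — Convert to polar: |I| = 0.03147 A, ∠I = -175.2°.

I = 0.03147∠-175.2° A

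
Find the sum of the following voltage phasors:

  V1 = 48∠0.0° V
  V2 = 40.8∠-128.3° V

Step 1 — Convert each phasor to rectangular form:
  V1 = 48·(cos(0.0°) + j·sin(0.0°)) = 48 V
  V2 = 40.8·(cos(-128.3°) + j·sin(-128.3°)) = -25.29 - j32.02 V
Step 2 — Sum components: V_total = 22.71 - j32.02 V.
Step 3 — Convert to polar: |V_total| = 39.26 V, ∠V_total = -54.6°.

V_total = 39.26∠-54.6° V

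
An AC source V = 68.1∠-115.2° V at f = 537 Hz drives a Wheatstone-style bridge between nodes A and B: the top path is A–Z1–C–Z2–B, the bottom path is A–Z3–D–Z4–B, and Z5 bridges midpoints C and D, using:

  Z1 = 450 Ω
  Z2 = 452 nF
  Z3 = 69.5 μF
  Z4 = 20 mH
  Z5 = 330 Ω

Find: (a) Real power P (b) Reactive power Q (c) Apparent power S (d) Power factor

Step 1 — Angular frequency: ω = 2π·f = 2π·537 = 3374 rad/s.
Step 2 — Component impedances:
  Z1: Z = R = 450 Ω
  Z2: Z = 1/(jωC) = -j/(ω·C) = 0 - j655.7 Ω
  Z3: Z = 1/(jωC) = -j/(ω·C) = 0 - j4.264 Ω
  Z4: Z = jωL = j·3374·0.02 = 0 + j67.48 Ω
  Z5: Z = R = 330 Ω
Step 3 — Bridge requires nodal analysis (the Z5 bridge couples midpoints C and D, so the two paths cannot be reduced to a simple series/parallel combination). Setting node B to ground and injecting 1 A at node A, the 3-node admittance system at A, C, D solves to V_A = Z_AB = 2.169 + j69.85 Ω = 69.88∠88.2° Ω.
Step 4 — Source phasor: V = 68.1∠-115.2° V = -29 - j61.62 V.
Step 5 — Current: I = V / Z = -0.8942 + j0.3874 A = 0.9745∠156.6° A.
Step 6 — Complex power: S = V·I* = 2.06 + j66.33 VA.
Step 7 — Real power: P = Re(S) = 2.06 W.
Step 8 — Reactive power: Q = Im(S) = 66.33 VAR.
Step 9 — Apparent power: |S| = 66.36 VA.
Step 10 — Power factor: PF = P/|S| = 0.03103 (lagging).

(a) P = 2.06 W  (b) Q = 66.33 VAR  (c) S = 66.36 VA  (d) PF = 0.03103 (lagging)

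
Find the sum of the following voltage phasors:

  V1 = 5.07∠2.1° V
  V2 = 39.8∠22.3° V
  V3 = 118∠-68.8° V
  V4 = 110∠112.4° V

Step 1 — Convert each phasor to rectangular form:
  V1 = 5.07·(cos(2.1°) + j·sin(2.1°)) = 5.067 + j0.1858 V
  V2 = 39.8·(cos(22.3°) + j·sin(22.3°)) = 36.82 + j15.1 V
  V3 = 118·(cos(-68.8°) + j·sin(-68.8°)) = 42.67 - j110 V
  V4 = 110·(cos(112.4°) + j·sin(112.4°)) = -41.92 + j101.7 V
Step 2 — Sum components: V_total = 42.64 + j6.974 V.
Step 3 — Convert to polar: |V_total| = 43.21 V, ∠V_total = 9.3°.

V_total = 43.21∠9.3° V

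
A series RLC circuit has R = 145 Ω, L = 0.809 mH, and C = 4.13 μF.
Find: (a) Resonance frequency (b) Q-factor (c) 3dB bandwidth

Step 1 — Resonance condition Im(Z)=0 gives ω₀ = 1/√(LC).
Step 2 — ω₀ = 1/√(0.000809·4.13e-06) = 1.73e+04 rad/s.
Step 3 — f₀ = ω₀/(2π) = 2753 Hz.
Step 4 — Series Q: Q = ω₀L/R = 1.73e+04·0.000809/145 = 0.09652.
Step 5 — 3dB bandwidth: Δω = ω₀/Q = 1.792e+05 rad/s; BW = Δω/(2π) = 2.853e+04 Hz.

(a) f₀ = 2753 Hz  (b) Q = 0.09652  (c) BW = 2.853e+04 Hz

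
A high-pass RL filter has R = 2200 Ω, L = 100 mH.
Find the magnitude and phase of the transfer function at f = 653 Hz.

Step 1 — Angular frequency: ω = 2π·653 = 4103 rad/s.
Step 2 — Transfer function: H(jω) = jωL/(R + jωL).
Step 3 — Numerator jωL = j·410.3; denominator R + jωL = 2200 + j410.3.
Step 4 — H = 0.03361 + j0.1802.
Step 5 — Magnitude: |H| = 0.1833 (-14.7 dB); phase: φ = 79.4°.

|H| = 0.1833 (-14.7 dB), φ = 79.4°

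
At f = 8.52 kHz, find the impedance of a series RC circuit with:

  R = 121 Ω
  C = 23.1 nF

Step 1 — Angular frequency: ω = 2π·f = 2π·8520 = 5.353e+04 rad/s.
Step 2 — Component impedances:
  R: Z = R = 121 Ω
  C: Z = 1/(jωC) = -j/(ω·C) = 0 - j808.7 Ω
Step 3 — Series combination: Z_total = R + C = 121 - j808.7 Ω = 817.7∠-81.5° Ω.

Z = 121 - j808.7 Ω = 817.7∠-81.5° Ω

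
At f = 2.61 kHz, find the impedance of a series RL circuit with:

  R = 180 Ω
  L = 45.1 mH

Step 1 — Angular frequency: ω = 2π·f = 2π·2610 = 1.64e+04 rad/s.
Step 2 — Component impedances:
  R: Z = R = 180 Ω
  L: Z = jωL = j·1.64e+04·0.0451 = 0 + j739.6 Ω
Step 3 — Series combination: Z_total = R + L = 180 + j739.6 Ω = 761.2∠76.3° Ω.

Z = 180 + j739.6 Ω = 761.2∠76.3° Ω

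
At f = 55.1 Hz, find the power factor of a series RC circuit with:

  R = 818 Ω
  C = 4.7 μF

Step 1 — Angular frequency: ω = 2π·f = 2π·55.1 = 346.2 rad/s.
Step 2 — Component impedances:
  R: Z = R = 818 Ω
  C: Z = 1/(jωC) = -j/(ω·C) = 0 - j614.6 Ω
Step 3 — Series combination: Z_total = R + C = 818 - j614.6 Ω = 1023∠-36.9° Ω.
Step 4 — Power factor: PF = cos(φ) = Re(Z)/|Z| = 818/1023.1 = 0.7995.
Step 5 — Type: Im(Z) = -614.6 ⇒ leading (phase φ = -36.9°).

PF = 0.7995 (leading, φ = -36.9°)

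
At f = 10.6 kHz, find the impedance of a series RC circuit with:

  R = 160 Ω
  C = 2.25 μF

Step 1 — Angular frequency: ω = 2π·f = 2π·1.06e+04 = 6.66e+04 rad/s.
Step 2 — Component impedances:
  R: Z = R = 160 Ω
  C: Z = 1/(jωC) = -j/(ω·C) = 0 - j6.673 Ω
Step 3 — Series combination: Z_total = R + C = 160 - j6.673 Ω = 160.1∠-2.4° Ω.

Z = 160 - j6.673 Ω = 160.1∠-2.4° Ω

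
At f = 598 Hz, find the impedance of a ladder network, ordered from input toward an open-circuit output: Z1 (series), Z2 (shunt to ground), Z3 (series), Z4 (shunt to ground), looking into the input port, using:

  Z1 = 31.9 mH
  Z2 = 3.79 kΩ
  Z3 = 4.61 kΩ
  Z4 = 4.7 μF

Step 1 — Angular frequency: ω = 2π·f = 2π·598 = 3757 rad/s.
Step 2 — Component impedances:
  Z1: Z = jωL = j·3757·0.0319 = 0 + j119.9 Ω
  Z2: Z = R = 3790 Ω
  Z3: Z = R = 4610 Ω
  Z4: Z = 1/(jωC) = -j/(ω·C) = 0 - j56.63 Ω
Step 3 — Ladder network (open output): work backward from the far end, alternating series and parallel combinations. Z_in = 2080 + j108.3 Ω = 2083∠3.0° Ω.

Z = 2080 + j108.3 Ω = 2083∠3.0° Ω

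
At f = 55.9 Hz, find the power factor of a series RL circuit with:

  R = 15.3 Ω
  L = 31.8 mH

Step 1 — Angular frequency: ω = 2π·f = 2π·55.9 = 351.2 rad/s.
Step 2 — Component impedances:
  R: Z = R = 15.3 Ω
  L: Z = jωL = j·351.2·0.0318 = 0 + j11.17 Ω
Step 3 — Series combination: Z_total = R + L = 15.3 + j11.17 Ω = 18.94∠36.1° Ω.
Step 4 — Power factor: PF = cos(φ) = Re(Z)/|Z| = 15.3/18.943 = 0.8077.
Step 5 — Type: Im(Z) = 11.17 ⇒ lagging (phase φ = 36.1°).

PF = 0.8077 (lagging, φ = 36.1°)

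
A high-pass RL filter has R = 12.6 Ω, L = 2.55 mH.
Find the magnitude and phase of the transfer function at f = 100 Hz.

Step 1 — Angular frequency: ω = 2π·100 = 628.3 rad/s.
Step 2 — Transfer function: H(jω) = jωL/(R + jωL).
Step 3 — Numerator jωL = j·1.602; denominator R + jωL = 12.6 + j1.602.
Step 4 — H = 0.01591 + j0.1251.
Step 5 — Magnitude: |H| = 0.1261 (-18.0 dB); phase: φ = 82.8°.

|H| = 0.1261 (-18.0 dB), φ = 82.8°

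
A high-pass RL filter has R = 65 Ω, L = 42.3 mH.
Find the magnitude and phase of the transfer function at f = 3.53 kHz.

Step 1 — Angular frequency: ω = 2π·3530 = 2.218e+04 rad/s.
Step 2 — Transfer function: H(jω) = jωL/(R + jωL).
Step 3 — Numerator jωL = j·938.2; denominator R + jωL = 65 + j938.2.
Step 4 — H = 0.9952 + j0.06895.
Step 5 — Magnitude: |H| = 0.9976 (-0.0 dB); phase: φ = 4.0°.

|H| = 0.9976 (-0.0 dB), φ = 4.0°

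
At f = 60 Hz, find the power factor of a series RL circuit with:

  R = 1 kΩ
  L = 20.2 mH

Step 1 — Angular frequency: ω = 2π·f = 2π·60 = 377 rad/s.
Step 2 — Component impedances:
  R: Z = R = 1000 Ω
  L: Z = jωL = j·377·0.0202 = 0 + j7.615 Ω
Step 3 — Series combination: Z_total = R + L = 1000 + j7.615 Ω = 1000∠0.4° Ω.
Step 4 — Power factor: PF = cos(φ) = Re(Z)/|Z| = 1000/1000 = 1.
Step 5 — Type: Im(Z) = 7.615 ⇒ lagging (phase φ = 0.4°).

PF = 1 (lagging, φ = 0.4°)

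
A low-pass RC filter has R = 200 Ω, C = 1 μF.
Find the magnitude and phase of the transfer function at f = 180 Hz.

Step 1 — Angular frequency: ω = 2π·180 = 1131 rad/s.
Step 2 — Transfer function: H(jω) = 1/(1 + jωRC).
Step 3 — Denominator: 1 + jωRC = 1 + j·1131·200·1e-06 = 1 + j0.2262.
Step 4 — H = 0.9513 - j0.2152.
Step 5 — Magnitude: |H| = 0.9754 (-0.2 dB); phase: φ = -12.7°.

|H| = 0.9754 (-0.2 dB), φ = -12.7°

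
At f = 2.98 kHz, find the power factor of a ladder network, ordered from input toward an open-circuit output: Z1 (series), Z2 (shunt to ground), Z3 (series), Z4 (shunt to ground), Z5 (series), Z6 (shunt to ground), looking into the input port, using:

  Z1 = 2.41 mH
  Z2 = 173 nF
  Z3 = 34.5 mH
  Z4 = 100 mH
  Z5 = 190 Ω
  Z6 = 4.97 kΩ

Step 1 — Angular frequency: ω = 2π·f = 2π·2980 = 1.872e+04 rad/s.
Step 2 — Component impedances:
  Z1: Z = jωL = j·1.872e+04·0.00241 = 0 + j45.12 Ω
  Z2: Z = 1/(jωC) = -j/(ω·C) = 0 - j308.7 Ω
  Z3: Z = jωL = j·1.872e+04·0.0345 = 0 + j646 Ω
  Z4: Z = jωL = j·1.872e+04·0.1 = 0 + j1872 Ω
  Z5: Z = R = 190 Ω
  Z6: Z = R = 4970 Ω
Step 3 — Ladder network (open output): work backward from the far end, alternating series and parallel combinations. Z_in = 13.22 - j307.5 Ω = 307.7∠-87.5° Ω.
Step 4 — Power factor: PF = cos(φ) = Re(Z)/|Z| = 13.22/307.7 = 0.04296.
Step 5 — Type: Im(Z) = -307.5 ⇒ leading (phase φ = -87.5°).

PF = 0.04296 (leading, φ = -87.5°)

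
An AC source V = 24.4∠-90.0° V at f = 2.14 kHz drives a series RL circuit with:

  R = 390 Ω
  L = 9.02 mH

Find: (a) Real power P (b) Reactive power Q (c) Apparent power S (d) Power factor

Step 1 — Angular frequency: ω = 2π·f = 2π·2140 = 1.345e+04 rad/s.
Step 2 — Component impedances:
  R: Z = R = 390 Ω
  L: Z = jωL = j·1.345e+04·0.00902 = 0 + j121.3 Ω
Step 3 — Series combination: Z_total = R + L = 390 + j121.3 Ω = 408.4∠17.3° Ω.
Step 4 — Source phasor: V = 24.4∠-90.0° V = 0 - j24.4 V.
Step 5 — Current: I = V / Z = -0.01774 - j0.05705 A = 0.05974∠-107.3° A.
Step 6 — Complex power: S = V·I* = 1.392 + j0.4329 VA.
Step 7 — Real power: P = Re(S) = 1.392 W.
Step 8 — Reactive power: Q = Im(S) = 0.4329 VAR.
Step 9 — Apparent power: |S| = 1.458 VA.
Step 10 — Power factor: PF = P/|S| = 0.9549 (lagging).

(a) P = 1.392 W  (b) Q = 0.4329 VAR  (c) S = 1.458 VA  (d) PF = 0.9549 (lagging)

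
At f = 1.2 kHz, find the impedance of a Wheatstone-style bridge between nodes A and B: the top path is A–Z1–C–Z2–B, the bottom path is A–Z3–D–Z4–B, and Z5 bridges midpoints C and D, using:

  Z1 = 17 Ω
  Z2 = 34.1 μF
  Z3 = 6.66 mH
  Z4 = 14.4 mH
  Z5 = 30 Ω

Step 1 — Angular frequency: ω = 2π·f = 2π·1200 = 7540 rad/s.
Step 2 — Component impedances:
  Z1: Z = R = 17 Ω
  Z2: Z = 1/(jωC) = -j/(ω·C) = 0 - j3.889 Ω
  Z3: Z = jωL = j·7540·0.00666 = 0 + j50.22 Ω
  Z4: Z = jωL = j·7540·0.0144 = 0 + j108.6 Ω
  Z5: Z = R = 30 Ω
Step 3 — Bridge requires nodal analysis (the Z5 bridge couples midpoints C and D, so the two paths cannot be reduced to a simple series/parallel combination). Setting node B to ground and injecting 1 A at node A, the 3-node admittance system at A, C, D solves to V_A = Z_AB = 15.02 - j1.19 Ω = 15.07∠-4.5° Ω.

Z = 15.02 - j1.19 Ω = 15.07∠-4.5° Ω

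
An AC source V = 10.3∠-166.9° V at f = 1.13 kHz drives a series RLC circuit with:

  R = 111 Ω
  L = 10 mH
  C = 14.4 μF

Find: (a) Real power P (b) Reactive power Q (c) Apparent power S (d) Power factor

Step 1 — Angular frequency: ω = 2π·f = 2π·1130 = 7100 rad/s.
Step 2 — Component impedances:
  R: Z = R = 111 Ω
  L: Z = jωL = j·7100·0.01 = 0 + j71 Ω
  C: Z = 1/(jωC) = -j/(ω·C) = 0 - j9.781 Ω
Step 3 — Series combination: Z_total = R + L + C = 111 + j61.22 Ω = 126.8∠28.9° Ω.
Step 4 — Source phasor: V = 10.3∠-166.9° V = -10.03 - j2.335 V.
Step 5 — Current: I = V / Z = -0.07819 + j0.02209 A = 0.08125∠164.2° A.
Step 6 — Complex power: S = V·I* = 0.7328 + j0.4042 VA.
Step 7 — Real power: P = Re(S) = 0.7328 W.
Step 8 — Reactive power: Q = Im(S) = 0.4042 VAR.
Step 9 — Apparent power: |S| = 0.8369 VA.
Step 10 — Power factor: PF = P/|S| = 0.8757 (lagging).

(a) P = 0.7328 W  (b) Q = 0.4042 VAR  (c) S = 0.8369 VA  (d) PF = 0.8757 (lagging)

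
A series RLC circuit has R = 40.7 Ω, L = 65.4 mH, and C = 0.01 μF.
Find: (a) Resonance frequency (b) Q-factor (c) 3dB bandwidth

Step 1 — Resonance: ω₀ = 1/√(LC) = 1/√(0.0654·1e-08) = 3.91e+04 rad/s.
Step 2 — f₀ = ω₀/(2π) = 6223 Hz.
Step 3 — Series Q: Q = ω₀L/R = 3.91e+04·0.0654/40.7 = 62.83.
Step 4 — Bandwidth: Δω = ω₀/Q = 622.3 rad/s; BW = Δω/(2π) = 99.05 Hz.

(a) f₀ = 6223 Hz  (b) Q = 62.83  (c) BW = 99.05 Hz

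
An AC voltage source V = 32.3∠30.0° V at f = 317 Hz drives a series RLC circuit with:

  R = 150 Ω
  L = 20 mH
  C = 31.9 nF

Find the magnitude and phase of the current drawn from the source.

Step 1 — Angular frequency: ω = 2π·f = 2π·317 = 1992 rad/s.
Step 2 — Component impedances:
  R: Z = R = 150 Ω
  L: Z = jωL = j·1992·0.02 = 0 + j39.84 Ω
  C: Z = 1/(jωC) = -j/(ω·C) = 0 - j1.574e+04 Ω
Step 3 — Series combination: Z_total = R + L + C = 150 - j1.57e+04 Ω = 1.57e+04∠-89.5° Ω.
Step 4 — Source phasor: V = 32.3∠30.0° V = 27.97 + j16.15 V.
Step 5 — Ohm's law: I = V / Z_total = (27.97 + j16.15) / (150 - j1.57e+04) = -0.001012 + j0.001791 A.
Step 6 — Convert to polar: |I| = 0.002057 A, ∠I = 119.5°.

I = 0.002057∠119.5° A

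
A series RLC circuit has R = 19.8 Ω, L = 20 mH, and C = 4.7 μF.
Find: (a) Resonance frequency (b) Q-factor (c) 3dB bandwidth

Step 1 — Resonance condition Im(Z)=0 gives ω₀ = 1/√(LC).
Step 2 — ω₀ = 1/√(0.02·4.7e-06) = 3262 rad/s.
Step 3 — f₀ = ω₀/(2π) = 519.1 Hz.
Step 4 — Series Q: Q = ω₀L/R = 3262·0.02/19.8 = 3.295.
Step 5 — 3dB bandwidth: Δω = ω₀/Q = 990 rad/s; BW = Δω/(2π) = 157.6 Hz.

(a) f₀ = 519.1 Hz  (b) Q = 3.295  (c) BW = 157.6 Hz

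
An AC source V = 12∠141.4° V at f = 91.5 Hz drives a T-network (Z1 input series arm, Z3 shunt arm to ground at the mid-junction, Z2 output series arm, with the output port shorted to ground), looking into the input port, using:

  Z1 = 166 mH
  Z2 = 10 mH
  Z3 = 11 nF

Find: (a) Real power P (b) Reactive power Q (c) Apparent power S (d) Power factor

Step 1 — Angular frequency: ω = 2π·f = 2π·91.5 = 574.9 rad/s.
Step 2 — Component impedances:
  Z1: Z = jωL = j·574.9·0.166 = 0 + j95.44 Ω
  Z2: Z = jωL = j·574.9·0.01 = 0 + j5.749 Ω
  Z3: Z = 1/(jωC) = -j/(ω·C) = 0 - j1.581e+05 Ω
Step 3 — With the output port shorted to ground, the output series arm Z2 runs from the junction to ground; the shunt arm Z3 also runs from the junction to ground. They appear in parallel: Z3 || Z2 = 0 + j5.749 Ω.
Step 4 — Series with input arm Z1: Z_in = Z1 + (Z3 || Z2) = 0 + j101.2 Ω = 101.2∠90.0° Ω.
Step 5 — Source phasor: V = 12∠141.4° V = -9.378 + j7.487 V.
Step 6 — Current: I = V / Z = 0.07399 + j0.09268 A = 0.1186∠51.4° A.
Step 7 — Complex power: S = V·I* = 0 + j1.423 VA.
Step 8 — Real power: P = Re(S) = 0 W.
Step 9 — Reactive power: Q = Im(S) = 1.423 VAR.
Step 10 — Apparent power: |S| = 1.423 VA.
Step 11 — Power factor: PF = P/|S| = 0 (lagging).

(a) P = 0 W  (b) Q = 1.423 VAR  (c) S = 1.423 VA  (d) PF = 0 (lagging)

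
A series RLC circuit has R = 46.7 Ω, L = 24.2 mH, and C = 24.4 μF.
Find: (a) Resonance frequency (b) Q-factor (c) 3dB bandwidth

Step 1 — Resonance: ω₀ = 1/√(LC) = 1/√(0.0242·2.44e-05) = 1301 rad/s.
Step 2 — f₀ = ω₀/(2π) = 207.1 Hz.
Step 3 — Series Q: Q = ω₀L/R = 1301·0.0242/46.7 = 0.6744.
Step 4 — Bandwidth: Δω = ω₀/Q = 1930 rad/s; BW = Δω/(2π) = 307.1 Hz.

(a) f₀ = 207.1 Hz  (b) Q = 0.6744  (c) BW = 307.1 Hz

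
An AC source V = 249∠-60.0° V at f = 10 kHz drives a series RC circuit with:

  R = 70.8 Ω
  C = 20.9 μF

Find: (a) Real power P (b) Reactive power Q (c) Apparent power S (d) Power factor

Step 1 — Angular frequency: ω = 2π·f = 2π·1e+04 = 6.283e+04 rad/s.
Step 2 — Component impedances:
  R: Z = R = 70.8 Ω
  C: Z = 1/(jωC) = -j/(ω·C) = 0 - j0.7615 Ω
Step 3 — Series combination: Z_total = R + C = 70.8 - j0.7615 Ω = 70.8∠-0.6° Ω.
Step 4 — Source phasor: V = 249∠-60.0° V = 124.5 - j215.6 V.
Step 5 — Current: I = V / Z = 1.791 - j3.027 A = 3.517∠-59.4° A.
Step 6 — Complex power: S = V·I* = 875.6 - j9.418 VA.
Step 7 — Real power: P = Re(S) = 875.6 W.
Step 8 — Reactive power: Q = Im(S) = -9.418 VAR.
Step 9 — Apparent power: |S| = 875.7 VA.
Step 10 — Power factor: PF = P/|S| = 0.9999 (leading).

(a) P = 875.6 W  (b) Q = -9.418 VAR  (c) S = 875.7 VA  (d) PF = 0.9999 (leading)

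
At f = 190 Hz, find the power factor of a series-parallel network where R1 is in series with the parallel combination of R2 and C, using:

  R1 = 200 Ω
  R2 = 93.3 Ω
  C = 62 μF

Step 1 — Angular frequency: ω = 2π·f = 2π·190 = 1194 rad/s.
Step 2 — Component impedances:
  R1: Z = R = 200 Ω
  R2: Z = R = 93.3 Ω
  C: Z = 1/(jωC) = -j/(ω·C) = 0 - j13.51 Ω
Step 3 — Parallel branch: R2 || C = 1/(1/R2 + 1/C) = 1.916 - j13.23 Ω.
Step 4 — Series with R1: Z_total = R1 + (R2 || C) = 201.9 - j13.23 Ω = 202.3∠-3.7° Ω.
Step 5 — Power factor: PF = cos(φ) = Re(Z)/|Z| = 201.92/202.35 = 0.9979.
Step 6 — Type: Im(Z) = -13.23 ⇒ leading (phase φ = -3.7°).

PF = 0.9979 (leading, φ = -3.7°)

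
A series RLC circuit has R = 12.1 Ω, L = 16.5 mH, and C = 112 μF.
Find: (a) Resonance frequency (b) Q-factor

Step 1 — Resonance condition Im(Z)=0 gives ω₀ = 1/√(LC).
Step 2 — ω₀ = 1/√(0.0165·0.000112) = 735.6 rad/s.
Step 3 — f₀ = ω₀/(2π) = 117.1 Hz.
Step 4 — Series Q: Q = ω₀L/R = 735.6·0.0165/12.1 = 1.003.

(a) f₀ = 117.1 Hz  (b) Q = 1.003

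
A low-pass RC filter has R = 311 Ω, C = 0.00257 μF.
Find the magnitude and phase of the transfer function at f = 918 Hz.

Step 1 — Angular frequency: ω = 2π·918 = 5768 rad/s.
Step 2 — Transfer function: H(jω) = 1/(1 + jωRC).
Step 3 — Denominator: 1 + jωRC = 1 + j·5768·311·2.57e-09 = 1 + j0.00461.
Step 4 — H = 1 - j0.00461.
Step 5 — Magnitude: |H| = 1 (-0.0 dB); phase: φ = -0.3°.

|H| = 1 (-0.0 dB), φ = -0.3°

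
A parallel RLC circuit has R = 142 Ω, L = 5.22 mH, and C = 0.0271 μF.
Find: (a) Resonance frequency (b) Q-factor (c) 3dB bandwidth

Step 1 — Resonance: ω₀ = 1/√(LC) = 1/√(0.00522·2.71e-08) = 8.408e+04 rad/s.
Step 2 — f₀ = ω₀/(2π) = 1.338e+04 Hz.
Step 3 — Parallel Q: Q = R/(ω₀L) = 142/(8.408e+04·0.00522) = 0.3235.
Step 4 — Bandwidth: Δω = ω₀/Q = 2.599e+05 rad/s; BW = Δω/(2π) = 4.136e+04 Hz.

(a) f₀ = 1.338e+04 Hz  (b) Q = 0.3235  (c) BW = 4.136e+04 Hz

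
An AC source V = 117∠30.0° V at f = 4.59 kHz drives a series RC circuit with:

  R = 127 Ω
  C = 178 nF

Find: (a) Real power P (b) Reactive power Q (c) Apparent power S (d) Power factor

Step 1 — Angular frequency: ω = 2π·f = 2π·4590 = 2.884e+04 rad/s.
Step 2 — Component impedances:
  R: Z = R = 127 Ω
  C: Z = 1/(jωC) = -j/(ω·C) = 0 - j194.8 Ω
Step 3 — Series combination: Z_total = R + C = 127 - j194.8 Ω = 232.5∠-56.9° Ω.
Step 4 — Source phasor: V = 117∠30.0° V = 101.3 + j58.5 V.
Step 5 — Current: I = V / Z = 0.02723 + j0.5024 A = 0.5031∠86.9° A.
Step 6 — Complex power: S = V·I* = 32.15 - j49.31 VA.
Step 7 — Real power: P = Re(S) = 32.15 W.
Step 8 — Reactive power: Q = Im(S) = -49.31 VAR.
Step 9 — Apparent power: |S| = 58.87 VA.
Step 10 — Power factor: PF = P/|S| = 0.5461 (leading).

(a) P = 32.15 W  (b) Q = -49.31 VAR  (c) S = 58.87 VA  (d) PF = 0.5461 (leading)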